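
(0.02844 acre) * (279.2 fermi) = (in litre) 3.213e-08. Check: 1 acre = 4046.8564 m^2, so 0.02844 acre = 0.02844 * 4046.8564 = 115.0926 m^2. 1 fermi = 1e-15 m, so 279.2 fermi = 279.2 * 1e-15 = 2.792e-13 m. Combine: 115.0926 m^2 * 2.792e-13 m = 3.2133853e-11 m^3. 1 litre = 0.001 m^3, so 3.2133853e-11 m^3 = 3.2133853e-11 / 0.001 = 3.2133853e-08 litre ≈ 3.213e-08 litre (4 s.f.).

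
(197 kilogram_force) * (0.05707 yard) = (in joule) 1 kilogram_force = 9.80665 N, so 197 kilogram_force = 197 * 9.80665 = 1931.91 N. 1 yard = 0.9144 m, so 0.05707 yard = 0.05707 * 0.9144 = 0.052184808 m. Combine: 1931.91 N * 0.052184808 m = 100.81636 J. 100.81636 J = 100.81636 joule ≈ 100.8 joule (4 s.f.). Final answer: 100.8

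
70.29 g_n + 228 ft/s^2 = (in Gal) 1 g_n = 9.80665 m/s^2, so 70.29 g_n = 70.29 * 9.80665 = 689.30943 m/s^2. 1 ft/s^2 = 0.3048 m/s^2, so 228 ft/s^2 = 228 * 0.3048 = 69.4944 m/s^2. Sum: 689.30943 + 69.4944 = 758.80383 m/s^2. 1 Gal = 0.01 m/s^2, so 758.80383 m/s^2 = 758.80383 / 0.01 = 75880.383 Gal ≈ 7.588e+04 Gal (4 s.f.). Final answer: 7.588e+04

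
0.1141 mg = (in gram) 0.0001141. Check: 1 mg = 1e-06 kg, so 0.1141 mg = 0.1141 * 1e-06 = 1.141e-07 kg. 1 gram = 0.001 kg, so 1.141e-07 kg = 1.141e-07 / 0.001 = 0.0001141 gram.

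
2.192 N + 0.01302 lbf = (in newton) 2.25. Check: 2.192 N is already in N. 1 lbf = 4.4482216 N, so 0.01302 lbf = 0.01302 * 4.4482216 = 0.057915845 N. Sum: 2.192 + 0.057915845 = 2.2499158 N. 2.2499158 N = 2.2499158 newton ≈ 2.25 newton (4 s.f.).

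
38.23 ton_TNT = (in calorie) 1 ton_TNT = 4.184e+09 J, so 38.23 ton_TNT = 38.23 * 4.184e+09 = 1.5995432e+11 J. 1 calorie = 4.184 J, so 1.5995432e+11 J = 1.5995432e+11 / 4.184 = 3.823e+10 calorie. Final answer: 3.823e+10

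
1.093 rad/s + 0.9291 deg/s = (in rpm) 10.59. Check: 1.093 rad/s is already in rad/s. 1 deg/s = 0.017453293 rad/s, so 0.9291 deg/s = 0.9291 * 0.017453293 = 0.016215854 rad/s. Sum: 1.093 + 0.016215854 = 1.1092159 rad/s. 1 rpm = 0.10471976 rad/s, so 1.1092159 rad/s = 1.1092159 / 0.10471976 = 10.592231 rpm ≈ 10.59 rpm (4 s.f.).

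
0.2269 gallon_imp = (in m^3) 1 gallon_imp = 0.00454609 m^3, so 0.2269 gallon_imp = 0.2269 * 0.00454609 = 0.0010315078 m^3. Result: 0.0010315078 m^3 ≈ 0.001032 m^3 (4 s.f.). Final answer: 0.001032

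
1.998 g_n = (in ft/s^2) 64.28. Check: 1 g_n = 9.80665 m/s^2, so 1.998 g_n = 1.998 * 9.80665 = 19.593687 m/s^2. 1 ft/s^2 = 0.3048 m/s^2, so 19.593687 m/s^2 = 19.593687 / 0.3048 = 64.283749 ft/s^2 ≈ 64.28 ft/s^2 (4 s.f.).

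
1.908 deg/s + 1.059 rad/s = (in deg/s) 1 deg/s = 0.017453293 rad/s, so 1.908 deg/s = 1.908 * 0.017453293 = 0.033300882 rad/s. 1.059 rad/s is already in rad/s. Sum: 0.033300882 + 1.059 = 1.0923009 rad/s. 1 deg/s = 0.017453293 rad/s, so 1.0923009 rad/s = 1.0923009 / 0.017453293 = 62.584231 deg/s ≈ 62.58 deg/s (4 s.f.). Final answer: 62.58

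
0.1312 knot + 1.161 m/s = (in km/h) 4.423. Check: 1 knot = 0.51444444 m/s, so 0.1312 knot = 0.1312 * 0.51444444 = 0.067495111 m/s. 1.161 m/s is already in m/s. Sum: 0.067495111 + 1.161 = 1.2284951 m/s. 1 km/h = 0.27777778 m/s, so 1.2284951 m/s = 1.2284951 / 0.27777778 = 4.4225824 km/h ≈ 4.423 km/h (4 s.f.).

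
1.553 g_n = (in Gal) 1 g_n = 9.80665 m/s^2, so 1.553 g_n = 1.553 * 9.80665 = 15.229727 m/s^2. 1 Gal = 0.01 m/s^2, so 15.229727 m/s^2 = 15.229727 / 0.01 = 1522.9727 Gal ≈ 1523 Gal (4 s.f.). Final answer: 1523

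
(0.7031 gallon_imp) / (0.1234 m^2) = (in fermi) 1 gallon_imp = 0.00454609 m^3, so 0.7031 gallon_imp = 0.7031 * 0.00454609 = 0.0031963559 m^3. 0.1234 m^2 is already in m^2. Combine: 0.0031963559 m^3 / 0.1234 m^2 = 0.025902398 m. 1 fermi = 1e-15 m, so 0.025902398 m = 0.025902398 / 1e-15 = 2.5902398e+13 fermi ≈ 2.59e+13 fermi (4 s.f.). Final answer: 2.59e+13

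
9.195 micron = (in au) 1 micron = 1e-06 m, so 9.195 micron = 9.195 * 1e-06 = 9.195e-06 m. 1 au = 1.4959787e+11 m, so 9.195e-06 m = 9.195e-06 / 1.4959787e+11 = 6.1464779e-17 au ≈ 6.146e-17 au (4 s.f.). Final answer: 6.146e-17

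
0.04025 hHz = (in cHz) 402.5. Check: 1 hHz = 100 Hz, so 0.04025 hHz = 0.04025 * 100 = 4.025 Hz. 1 cHz = 0.01 Hz, so 4.025 Hz = 4.025 / 0.01 = 402.5 cHz.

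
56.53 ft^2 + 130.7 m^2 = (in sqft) 1 ft^2 = 0.09290304 m^2, so 56.53 ft^2 = 56.53 * 0.09290304 = 5.2518089 m^2. 130.7 m^2 is already in m^2. Sum: 5.2518089 + 130.7 = 135.95181 m^2. 1 sqft = 0.09290304 m^2, so 135.95181 m^2 = 135.95181 / 0.09290304 = 1463.3731 sqft ≈ 1463 sqft (4 s.f.). Final answer: 1463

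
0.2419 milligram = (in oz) 1 milligram = 1e-06 kg, so 0.2419 milligram = 0.2419 * 1e-06 = 2.419e-07 kg. 1 oz = 0.028349523 kg, so 2.419e-07 kg = 2.419e-07 / 0.028349523 = 8.5327714e-06 oz ≈ 8.533e-06 oz (4 s.f.). Final answer: 8.533e-06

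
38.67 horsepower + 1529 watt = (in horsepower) 1 horsepower = 745.69987 W, so 38.67 horsepower = 38.67 * 745.69987 = 28836.214 W. 1529 watt = 1529 W. Sum: 28836.214 + 1529 = 30365.214 W. 1 horsepower = 745.69987 W, so 30365.214 W = 30365.214 / 745.69987 = 40.720423 horsepower ≈ 40.72 horsepower (4 s.f.). Final answer: 40.72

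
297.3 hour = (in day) 1 hour = 3600 s, so 297.3 hour = 297.3 * 3600 = 1070280 s. 1 day = 86400 s, so 1070280 s = 1070280 / 86400 = 12.3875 day ≈ 12.39 day (4 s.f.). Final answer: 12.39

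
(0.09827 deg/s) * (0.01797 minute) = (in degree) 0.106. Check: 1 deg/s = 0.017453293 rad/s, so 0.09827 deg/s = 0.09827 * 0.017453293 = 0.0017151351 rad/s. 1 minute = 60 s, so 0.01797 minute = 0.01797 * 60 = 1.0782 s. Combine: 0.0017151351 rad/s * 1.0782 s = 0.0018492586 rad. 1 degree = 0.017453293 rad, so 0.0018492586 rad = 0.0018492586 / 0.017453293 = 0.10595471 degree ≈ 0.106 degree (4 s.f.).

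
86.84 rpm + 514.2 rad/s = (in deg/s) 1 rpm = 0.10471976 rad/s, so 86.84 rpm = 86.84 * 0.10471976 = 9.0938635 rad/s. 514.2 rad/s is already in rad/s. Sum: 9.0938635 + 514.2 = 523.29386 rad/s. 1 deg/s = 0.017453293 rad/s, so 523.29386 rad/s = 523.29386 / 0.017453293 = 29982.53 deg/s ≈ 2.998e+04 deg/s (4 s.f.). Final answer: 2.998e+04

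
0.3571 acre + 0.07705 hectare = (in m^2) 2216. Check: 1 acre = 4046.8564 m^2, so 0.3571 acre = 0.3571 * 4046.8564 = 1445.1324 m^2. 1 hectare = 10000 m^2, so 0.07705 hectare = 0.07705 * 10000 = 770.5 m^2. Sum: 1445.1324 + 770.5 = 2215.6324 m^2. Result: 2215.6324 m^2 ≈ 2216 m^2 (4 s.f.).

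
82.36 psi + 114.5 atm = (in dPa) 1 psi = 6894.7573 Pa, so 82.36 psi = 82.36 * 6894.7573 = 567852.21 Pa. 1 atm = 101325 Pa, so 114.5 atm = 114.5 * 101325 = 11601712 Pa. Sum: 567852.21 + 11601712 = 12169565 Pa. 1 dPa = 0.1 Pa, so 12169565 Pa = 12169565 / 0.1 = 1.2169565e+08 dPa ≈ 1.217e+08 dPa (4 s.f.). Final answer: 1.217e+08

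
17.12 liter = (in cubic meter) 1 liter = 0.001 m^3, so 17.12 liter = 17.12 * 0.001 = 0.01712 m^3. 0.01712 m^3 = 0.01712 cubic meter. Final answer: 0.01712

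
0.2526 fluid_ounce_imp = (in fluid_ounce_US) 0.2427. Check: 1 fluid_ounce_imp = 2.8413063e-05 m^3, so 0.2526 fluid_ounce_imp = 0.2526 * 2.8413063e-05 = 7.1771396e-06 m^3. 1 fluid_ounce_US = 2.957353e-05 m^3, so 7.1771396e-06 m^3 = 7.1771396e-06 / 2.957353e-05 = 0.24268796 fluid_ounce_US ≈ 0.2427 fluid_ounce_US (4 s.f.).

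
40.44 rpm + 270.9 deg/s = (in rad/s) 1 rpm = 0.10471976 rad/s, so 40.44 rpm = 40.44 * 0.10471976 = 4.2348669 rad/s. 1 deg/s = 0.017453293 rad/s, so 270.9 deg/s = 270.9 * 0.017453293 = 4.7280969 rad/s. Sum: 4.2348669 + 4.7280969 = 8.9629638 rad/s. Result: 8.9629638 rad/s ≈ 8.963 rad/s (4 s.f.). Final answer: 8.963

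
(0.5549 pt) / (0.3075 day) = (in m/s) 7.368e-09. Check: 1 pt = 0.00035277778 m, so 0.5549 pt = 0.5549 * 0.00035277778 = 0.00019575639 m. 1 day = 86400 s, so 0.3075 day = 0.3075 * 86400 = 26568 s. Combine: 0.00019575639 m / 26568 s = 7.3681267e-09 m/s. Result: 7.3681267e-09 m/s ≈ 7.368e-09 m/s (4 s.f.).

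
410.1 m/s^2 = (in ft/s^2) 1345. Check: 1 ft/s^2 = 0.3048 m/s^2, so 410.1 m/s^2 = 410.1 / 0.3048 = 1345.4724 ft/s^2 ≈ 1345 ft/s^2 (4 s.f.).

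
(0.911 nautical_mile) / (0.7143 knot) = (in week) 1 nautical_mile = 1852 m, so 0.911 nautical_mile = 0.911 * 1852 = 1687.172 m. 1 knot = 0.51444444 m/s, so 0.7143 knot = 0.7143 * 0.51444444 = 0.36746767 m/s. Combine: 1687.172 m / 0.36746767 m/s = 4591.3482 s. 1 week = 604800 s, so 4591.3482 s = 4591.3482 / 604800 = 0.0075915148 week ≈ 0.007592 week (4 s.f.). Final answer: 0.007592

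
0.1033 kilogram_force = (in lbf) 1 kilogram_force = 9.80665 N, so 0.1033 kilogram_force = 0.1033 * 9.80665 = 1.0130269 N. 1 lbf = 4.4482216 N, so 1.0130269 N = 1.0130269 / 4.4482216 = 0.22773752 lbf ≈ 0.2277 lbf (4 s.f.). Final answer: 0.2277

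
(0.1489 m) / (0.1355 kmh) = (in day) 4.579e-05. Check: 0.1489 m is already in m. 1 kmh = 0.27777778 m/s, so 0.1355 kmh = 0.1355 * 0.27777778 = 0.037638889 m/s. Combine: 0.1489 m / 0.037638889 m/s = 3.9560148 s. 1 day = 86400 s, so 3.9560148 s = 3.9560148 / 86400 = 4.5787208e-05 day ≈ 4.579e-05 day (4 s.f.).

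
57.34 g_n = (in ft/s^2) 1845. Check: 1 g_n = 9.80665 m/s^2, so 57.34 g_n = 57.34 * 9.80665 = 562.31331 m/s^2. 1 ft/s^2 = 0.3048 m/s^2, so 562.31331 m/s^2 = 562.31331 / 0.3048 = 1844.8599 ft/s^2 ≈ 1845 ft/s^2 (4 s.f.).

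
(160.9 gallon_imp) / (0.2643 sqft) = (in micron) 1 gallon_imp = 0.00454609 m^3, so 160.9 gallon_imp = 160.9 * 0.00454609 = 0.73146588 m^3. 1 sqft = 0.09290304 m^2, so 0.2643 sqft = 0.2643 * 0.09290304 = 0.024554273 m^2. Combine: 0.73146588 m^3 / 0.024554273 m^2 = 29.789759 m. 1 micron = 1e-06 m, so 29.789759 m = 29.789759 / 1e-06 = 29789759 micron ≈ 2.979e+07 micron (4 s.f.). Final answer: 2.979e+07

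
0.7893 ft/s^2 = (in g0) 0.02453. Check: 1 ft/s^2 = 0.3048 m/s^2, so 0.7893 ft/s^2 = 0.7893 * 0.3048 = 0.24057864 m/s^2. 1 g0 = 9.80665 m/s^2, so 0.24057864 m/s^2 = 0.24057864 / 9.80665 = 0.024532194 g0 ≈ 0.02453 g0 (4 s.f.).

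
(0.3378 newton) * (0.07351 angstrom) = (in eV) 1.55e+07. Check: 0.3378 newton = 0.3378 N. 1 angstrom = 1e-10 m, so 0.07351 angstrom = 0.07351 * 1e-10 = 7.351e-12 m. Combine: 0.3378 N * 7.351e-12 m = 2.4831678e-12 J. 1 eV = 1.6021766e-19 J, so 2.4831678e-12 J = 2.4831678e-12 / 1.6021766e-19 = 15498714 eV ≈ 1.55e+07 eV (4 s.f.).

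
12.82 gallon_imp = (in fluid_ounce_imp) 1 gallon_imp = 0.00454609 m^3, so 12.82 gallon_imp = 12.82 * 0.00454609 = 0.058280874 m^3. 1 fluid_ounce_imp = 2.8413063e-05 m^3, so 0.058280874 m^3 = 0.058280874 / 2.8413063e-05 = 2051.2 fluid_ounce_imp ≈ 2051 fluid_ounce_imp (4 s.f.). Final answer: 2051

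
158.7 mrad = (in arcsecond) 1 mrad = 0.001 rad, so 158.7 mrad = 158.7 * 0.001 = 0.1587 rad. 1 arcsecond = 4.8481368e-06 rad, so 0.1587 rad = 0.1587 / 4.8481368e-06 = 32734.225 arcsecond ≈ 3.273e+04 arcsecond (4 s.f.). Final answer: 3.273e+04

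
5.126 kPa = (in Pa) 5126. Check: 1 kPa = 1000 Pa, so 5.126 kPa = 5.126 * 1000 = 5126 Pa. Result: 5126 Pa.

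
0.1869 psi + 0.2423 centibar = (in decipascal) 1 psi = 6894.7573 Pa, so 0.1869 psi = 0.1869 * 6894.7573 = 1288.6301 Pa. 1 centibar = 1000 Pa, so 0.2423 centibar = 0.2423 * 1000 = 242.3 Pa. Sum: 1288.6301 + 242.3 = 1530.9301 Pa. 1 decipascal = 0.1 Pa, so 1530.9301 Pa = 1530.9301 / 0.1 = 15309.301 decipascal ≈ 1.531e+04 decipascal (4 s.f.). Final answer: 1.531e+04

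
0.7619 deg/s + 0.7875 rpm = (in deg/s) 5.487. Check: 1 deg/s = 0.017453293 rad/s, so 0.7619 deg/s = 0.7619 * 0.017453293 = 0.013297664 rad/s. 1 rpm = 0.10471976 rad/s, so 0.7875 rpm = 0.7875 * 0.10471976 = 0.082466807 rad/s. Sum: 0.013297664 + 0.082466807 = 0.095764471 rad/s. 1 deg/s = 0.017453293 rad/s, so 0.095764471 rad/s = 0.095764471 / 0.017453293 = 5.4869 deg/s ≈ 5.487 deg/s (4 s.f.).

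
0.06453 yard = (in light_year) 1 yard = 0.9144 m, so 0.06453 yard = 0.06453 * 0.9144 = 0.059006232 m. 1 light_year = 9.4607305e+15 m, so 0.059006232 m = 0.059006232 / 9.4607305e+15 = 6.2369636e-18 light_year ≈ 6.237e-18 light_year (4 s.f.). Final answer: 6.237e-18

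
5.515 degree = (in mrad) 1 degree = 0.017453293 rad, so 5.515 degree = 5.515 * 0.017453293 = 0.096254908 rad. 1 mrad = 0.001 rad, so 0.096254908 rad = 0.096254908 / 0.001 = 96.254908 mrad ≈ 96.25 mrad (4 s.f.). Final answer: 96.25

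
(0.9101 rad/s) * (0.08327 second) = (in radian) 0.07578. Check: 0.9101 rad/s is already in rad/s. 0.08327 second = 0.08327 s. Combine: 0.9101 rad/s * 0.08327 s = 0.075784027 rad. 0.075784027 rad = 0.075784027 radian ≈ 0.07578 radian (4 s.f.).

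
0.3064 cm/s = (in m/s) 1 cm/s = 0.01 m/s, so 0.3064 cm/s = 0.3064 * 0.01 = 0.003064 m/s. Result: 0.003064 m/s. Final answer: 0.003064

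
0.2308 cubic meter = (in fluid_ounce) 7804. Check: 0.2308 cubic meter = 0.2308 m^3. 1 fluid_ounce = 2.957353e-05 m^3, so 0.2308 m^3 = 0.2308 / 2.957353e-05 = 7804.2764 fluid_ounce ≈ 7804 fluid_ounce (4 s.f.).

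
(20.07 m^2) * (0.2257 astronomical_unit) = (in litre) 6.776e+14. Check: 20.07 m^2 is already in m^2. 1 astronomical_unit = 1.4959787e+11 m, so 0.2257 astronomical_unit = 0.2257 * 1.4959787e+11 = 3.3764239e+10 m. Combine: 20.07 m^2 * 3.3764239e+10 m = 6.7764829e+11 m^3. 1 litre = 0.001 m^3, so 6.7764829e+11 m^3 = 6.7764829e+11 / 0.001 = 6.7764829e+14 litre ≈ 6.776e+14 litre (4 s.f.).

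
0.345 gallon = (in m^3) 1 gallon = 0.0037854118 m^3, so 0.345 gallon = 0.345 * 0.0037854118 = 0.0013059671 m^3. Result: 0.0013059671 m^3 ≈ 0.001306 m^3 (4 s.f.). Final answer: 0.001306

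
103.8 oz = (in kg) 1 oz = 0.028349523 kg, so 103.8 oz = 103.8 * 0.028349523 = 2.9426805 kg. Result: 2.9426805 kg ≈ 2.943 kg (4 s.f.). Final answer: 2.943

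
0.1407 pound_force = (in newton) 1 pound_force = 4.4482216 N, so 0.1407 pound_force = 0.1407 * 4.4482216 = 0.62586478 N. 0.62586478 N = 0.62586478 newton ≈ 0.6259 newton (4 s.f.). Final answer: 0.6259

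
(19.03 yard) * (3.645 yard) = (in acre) 0.01433. Check: 1 yard = 0.9144 m, so 19.03 yard = 19.03 * 0.9144 = 17.401032 m. 1 yard = 0.9144 m, so 3.645 yard = 3.645 * 0.9144 = 3.332988 m. Combine: 17.401032 m * 3.332988 m = 57.997431 m^2. 1 acre = 4046.8564 m^2, so 57.997431 m^2 = 57.997431 / 4046.8564 = 0.014331477 acre ≈ 0.01433 acre (4 s.f.).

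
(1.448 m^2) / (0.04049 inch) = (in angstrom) 1.408e+13. Check: 1.448 m^2 is already in m^2. 1 inch = 0.0254 m, so 0.04049 inch = 0.04049 * 0.0254 = 0.001028446 m. Combine: 1.448 m^2 / 0.001028446 m = 1407.9495 m. 1 angstrom = 1e-10 m, so 1407.9495 m = 1407.9495 / 1e-10 = 1.4079495e+13 angstrom ≈ 1.408e+13 angstrom (4 s.f.).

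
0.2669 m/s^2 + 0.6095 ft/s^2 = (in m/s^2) 0.4527. Check: 0.2669 m/s^2 is already in m/s^2. 1 ft/s^2 = 0.3048 m/s^2, so 0.6095 ft/s^2 = 0.6095 * 0.3048 = 0.1857756 m/s^2. Sum: 0.2669 + 0.1857756 = 0.4526756 m/s^2. Result: 0.4526756 m/s^2 ≈ 0.4527 m/s^2 (4 s.f.).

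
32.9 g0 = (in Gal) 3.226e+04. Check: 1 g0 = 9.80665 m/s^2, so 32.9 g0 = 32.9 * 9.80665 = 322.63878 m/s^2. 1 Gal = 0.01 m/s^2, so 322.63878 m/s^2 = 322.63878 / 0.01 = 32263.878 Gal ≈ 3.226e+04 Gal (4 s.f.).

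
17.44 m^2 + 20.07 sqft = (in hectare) 0.00193. Check: 17.44 m^2 is already in m^2. 1 sqft = 0.09290304 m^2, so 20.07 sqft = 20.07 * 0.09290304 = 1.864564 m^2. Sum: 17.44 + 1.864564 = 19.304564 m^2. 1 hectare = 10000 m^2, so 19.304564 m^2 = 19.304564 / 10000 = 0.0019304564 hectare ≈ 0.00193 hectare (4 s.f.).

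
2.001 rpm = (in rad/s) 0.2095. Check: 1 rpm = 0.10471976 rad/s, so 2.001 rpm = 2.001 * 0.10471976 = 0.20954423 rad/s. Result: 0.20954423 rad/s ≈ 0.2095 rad/s (4 s.f.).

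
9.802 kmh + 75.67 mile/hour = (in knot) 1 kmh = 0.27777778 m/s, so 9.802 kmh = 9.802 * 0.27777778 = 2.7227778 m/s. 1 mile/hour = 0.44704 m/s, so 75.67 mile/hour = 75.67 * 0.44704 = 33.827517 m/s. Sum: 2.7227778 + 33.827517 = 36.550295 m/s. 1 knot = 0.51444444 m/s, so 36.550295 m/s = 36.550295 / 0.51444444 = 71.048089 knot ≈ 71.05 knot (4 s.f.). Final answer: 71.05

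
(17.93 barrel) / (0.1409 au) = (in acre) 3.342e-14. Check: 1 barrel = 0.15898729 m^3, so 17.93 barrel = 17.93 * 0.15898729 = 2.8506422 m^3. 1 au = 1.4959787e+11 m, so 0.1409 au = 0.1409 * 1.4959787e+11 = 2.107834e+10 m. Combine: 2.8506422 m^3 / 2.107834e+10 m = 1.3524036e-10 m^2. 1 acre = 4046.8564 m^2, so 1.3524036e-10 m^2 = 1.3524036e-10 / 4046.8564 = 3.341862e-14 acre ≈ 3.342e-14 acre (4 s.f.).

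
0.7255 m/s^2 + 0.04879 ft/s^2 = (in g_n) 0.0755. Check: 0.7255 m/s^2 is already in m/s^2. 1 ft/s^2 = 0.3048 m/s^2, so 0.04879 ft/s^2 = 0.04879 * 0.3048 = 0.014871192 m/s^2. Sum: 0.7255 + 0.014871192 = 0.74037119 m/s^2. 1 g_n = 9.80665 m/s^2, so 0.74037119 m/s^2 = 0.74037119 / 9.80665 = 0.075496851 g_n ≈ 0.0755 g_n (4 s.f.).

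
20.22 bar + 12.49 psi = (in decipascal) 1 bar = 100000 Pa, so 20.22 bar = 20.22 * 100000 = 2022000 Pa. 1 psi = 6894.7573 Pa, so 12.49 psi = 12.49 * 6894.7573 = 86115.519 Pa. Sum: 2022000 + 86115.519 = 2108115.5 Pa. 1 decipascal = 0.1 Pa, so 2108115.5 Pa = 2108115.5 / 0.1 = 21081155 decipascal ≈ 2.108e+07 decipascal (4 s.f.). Final answer: 2.108e+07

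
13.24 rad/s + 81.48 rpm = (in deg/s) 1247. Check: 13.24 rad/s is already in rad/s. 1 rpm = 0.10471976 rad/s, so 81.48 rpm = 81.48 * 0.10471976 = 8.5325656 rad/s. Sum: 13.24 + 8.5325656 = 21.772566 rad/s. 1 deg/s = 0.017453293 rad/s, so 21.772566 rad/s = 21.772566 / 0.017453293 = 1247.4761 deg/s ≈ 1247 deg/s (4 s.f.).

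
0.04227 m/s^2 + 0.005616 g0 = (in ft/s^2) 0.3194. Check: 0.04227 m/s^2 is already in m/s^2. 1 g0 = 9.80665 m/s^2, so 0.005616 g0 = 0.005616 * 9.80665 = 0.055074146 m/s^2. Sum: 0.04227 + 0.055074146 = 0.097344146 m/s^2. 1 ft/s^2 = 0.3048 m/s^2, so 0.097344146 m/s^2 = 0.097344146 / 0.3048 = 0.31937056 ft/s^2 ≈ 0.3194 ft/s^2 (4 s.f.).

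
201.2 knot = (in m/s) 1 knot = 0.51444444 m/s, so 201.2 knot = 201.2 * 0.51444444 = 103.50622 m/s. Result: 103.50622 m/s ≈ 103.5 m/s (4 s.f.). Final answer: 103.5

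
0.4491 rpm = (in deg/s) 2.695. Check: 1 rpm = 0.10471976 rad/s, so 0.4491 rpm = 0.4491 * 0.10471976 = 0.047029642 rad/s. 1 deg/s = 0.017453293 rad/s, so 0.047029642 rad/s = 0.047029642 / 0.017453293 = 2.6946 deg/s ≈ 2.695 deg/s (4 s.f.).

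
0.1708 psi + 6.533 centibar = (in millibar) 77.11. Check: 1 psi = 6894.7573 Pa, so 0.1708 psi = 0.1708 * 6894.7573 = 1177.6245 Pa. 1 centibar = 1000 Pa, so 6.533 centibar = 6.533 * 1000 = 6533 Pa. Sum: 1177.6245 + 6533 = 7710.6245 Pa. 1 millibar = 100 Pa, so 7710.6245 Pa = 7710.6245 / 100 = 77.106245 millibar ≈ 77.11 millibar (4 s.f.).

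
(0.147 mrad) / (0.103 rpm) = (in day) 1.577e-07. Check: 1 mrad = 0.001 rad, so 0.147 mrad = 0.147 * 0.001 = 0.000147 rad. 1 rpm = 0.10471976 rad/s, so 0.103 rpm = 0.103 * 0.10471976 = 0.010786135 rad/s. Combine: 0.000147 rad / 0.010786135 rad/s = 0.013628608 s. 1 day = 86400 s, so 0.013628608 s = 0.013628608 / 86400 = 1.5773852e-07 day ≈ 1.577e-07 day (4 s.f.).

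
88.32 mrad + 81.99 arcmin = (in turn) 1 mrad = 0.001 rad, so 88.32 mrad = 88.32 * 0.001 = 0.08832 rad. 1 arcmin = 0.00029088821 rad, so 81.99 arcmin = 81.99 * 0.00029088821 = 0.023849924 rad. Sum: 0.08832 + 0.023849924 = 0.11216992 rad. 1 turn = 6.2831853 rad, so 0.11216992 rad = 0.11216992 / 6.2831853 = 0.017852398 turn ≈ 0.01785 turn (4 s.f.). Final answer: 0.01785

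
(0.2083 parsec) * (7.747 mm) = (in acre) 1 parsec = 3.0856776e+16 m, so 0.2083 parsec = 0.2083 * 3.0856776e+16 = 6.4274664e+15 m. 1 mm = 0.001 m, so 7.747 mm = 7.747 * 0.001 = 0.007747 m. Combine: 6.4274664e+15 m * 0.007747 m = 4.9793582e+13 m^2. 1 acre = 4046.8564 m^2, so 4.9793582e+13 m^2 = 4.9793582e+13 / 4046.8564 = 1.2304262e+10 acre ≈ 1.23e+10 acre (4 s.f.). Final answer: 1.23e+10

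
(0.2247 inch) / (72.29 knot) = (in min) 1 inch = 0.0254 m, so 0.2247 inch = 0.2247 * 0.0254 = 0.00570738 m. 1 knot = 0.51444444 m/s, so 72.29 knot = 72.29 * 0.51444444 = 37.189189 m/s. Combine: 0.00570738 m / 37.189189 m/s = 0.00015346879 s. 1 min = 60 s, so 0.00015346879 s = 0.00015346879 / 60 = 2.5578132e-06 min ≈ 2.558e-06 min (4 s.f.). Final answer: 2.558e-06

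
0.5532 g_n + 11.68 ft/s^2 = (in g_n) 1 g_n = 9.80665 m/s^2, so 0.5532 g_n = 0.5532 * 9.80665 = 5.4250388 m/s^2. 1 ft/s^2 = 0.3048 m/s^2, so 11.68 ft/s^2 = 11.68 * 0.3048 = 3.560064 m/s^2. Sum: 5.4250388 + 3.560064 = 8.9851028 m/s^2. 1 g_n = 9.80665 m/s^2, so 8.9851028 m/s^2 = 8.9851028 / 9.80665 = 0.9162255 g_n ≈ 0.9162 g_n (4 s.f.). Final answer: 0.9162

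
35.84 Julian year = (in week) 1870. Check: 1 Julian year = 31557600 s, so 35.84 Julian year = 35.84 * 31557600 = 1.1310244e+09 s. 1 week = 604800 s, so 1.1310244e+09 s = 1.1310244e+09 / 604800 = 1870.08 week ≈ 1870 week (4 s.f.).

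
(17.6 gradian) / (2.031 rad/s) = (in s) 0.1361. Check: 1 gradian = 0.015707963 rad, so 17.6 gradian = 17.6 * 0.015707963 = 0.27646015 rad. 2.031 rad/s is already in rad/s. Combine: 0.27646015 rad / 2.031 rad/s = 0.13612021 s. Result: 0.13612021 s ≈ 0.1361 s (4 s.f.).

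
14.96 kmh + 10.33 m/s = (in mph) 32.4. Check: 1 kmh = 0.27777778 m/s, so 14.96 kmh = 14.96 * 0.27777778 = 4.1555556 m/s. 10.33 m/s is already in m/s. Sum: 4.1555556 + 10.33 = 14.485556 m/s. 1 mph = 0.44704 m/s, so 14.485556 m/s = 14.485556 / 0.44704 = 32.403265 mph ≈ 32.4 mph (4 s.f.).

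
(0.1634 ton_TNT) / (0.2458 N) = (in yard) 1 ton_TNT = 4.184e+09 J, so 0.1634 ton_TNT = 0.1634 * 4.184e+09 = 6.836656e+08 J. 0.2458 N is already in N. Combine: 6.836656e+08 J / 0.2458 N = 2.7813897e+09 m. 1 yard = 0.9144 m, so 2.7813897e+09 m = 2.7813897e+09 / 0.9144 = 3.0417648e+09 yard ≈ 3.042e+09 yard (4 s.f.). Final answer: 3.042e+09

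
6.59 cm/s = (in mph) 1 cm/s = 0.01 m/s, so 6.59 cm/s = 6.59 * 0.01 = 0.0659 m/s. 1 mph = 0.44704 m/s, so 0.0659 m/s = 0.0659 / 0.44704 = 0.1474141 mph ≈ 0.1474 mph (4 s.f.). Final answer: 0.1474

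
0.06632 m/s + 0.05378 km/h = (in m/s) 0.08126. Check: 0.06632 m/s is already in m/s. 1 km/h = 0.27777778 m/s, so 0.05378 km/h = 0.05378 * 0.27777778 = 0.014938889 m/s. Sum: 0.06632 + 0.014938889 = 0.081258889 m/s. Result: 0.081258889 m/s ≈ 0.08126 m/s (4 s.f.).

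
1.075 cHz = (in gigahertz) 1 cHz = 0.01 Hz, so 1.075 cHz = 1.075 * 0.01 = 0.01075 Hz. 1 gigahertz = 1e+09 Hz, so 0.01075 Hz = 0.01075 / 1e+09 = 1.075e-11 gigahertz. Final answer: 1.075e-11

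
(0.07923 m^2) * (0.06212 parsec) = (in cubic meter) 1.519e+14. Check: 0.07923 m^2 is already in m^2. 1 parsec = 3.0856776e+16 m, so 0.06212 parsec = 0.06212 * 3.0856776e+16 = 1.9168229e+15 m. Combine: 0.07923 m^2 * 1.9168229e+15 m = 1.5186988e+14 m^3. 1.5186988e+14 m^3 = 1.5186988e+14 cubic meter ≈ 1.519e+14 cubic meter (4 s.f.).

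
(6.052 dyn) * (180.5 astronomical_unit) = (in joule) 1.634e+09. Check: 1 dyn = 1e-05 N, so 6.052 dyn = 6.052 * 1e-05 = 6.052e-05 N. 1 astronomical_unit = 1.4959787e+11 m, so 180.5 astronomical_unit = 180.5 * 1.4959787e+11 = 2.7002416e+13 m. Combine: 6.052e-05 N * 2.7002416e+13 m = 1.6341862e+09 J. 1.6341862e+09 J = 1.6341862e+09 joule ≈ 1.634e+09 joule (4 s.f.).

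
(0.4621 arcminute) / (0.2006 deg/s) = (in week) 6.348e-08. Check: 1 arcminute = 0.00029088821 rad, so 0.4621 arcminute = 0.4621 * 0.00029088821 = 0.00013441944 rad. 1 deg/s = 0.017453293 rad/s, so 0.2006 deg/s = 0.2006 * 0.017453293 = 0.0035011305 rad/s. Combine: 0.00013441944 rad / 0.0035011305 rad/s = 0.038393154 s. 1 week = 604800 s, so 0.038393154 s = 0.038393154 / 604800 = 6.3480744e-08 week ≈ 6.348e-08 week (4 s.f.).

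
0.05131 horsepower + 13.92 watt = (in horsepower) 0.06998. Check: 1 horsepower = 745.69987 W, so 0.05131 horsepower = 0.05131 * 745.69987 = 38.26186 W. 13.92 watt = 13.92 W. Sum: 38.26186 + 13.92 = 52.18186 W. 1 horsepower = 745.69987 W, so 52.18186 W = 52.18186 / 745.69987 = 0.069977027 horsepower ≈ 0.06998 horsepower (4 s.f.).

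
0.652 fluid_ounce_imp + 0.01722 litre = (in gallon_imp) 0.007863. Check: 1 fluid_ounce_imp = 2.8413063e-05 m^3, so 0.652 fluid_ounce_imp = 0.652 * 2.8413063e-05 = 1.8525317e-05 m^3. 1 litre = 0.001 m^3, so 0.01722 litre = 0.01722 * 0.001 = 1.722e-05 m^3. Sum: 1.8525317e-05 + 1.722e-05 = 3.5745317e-05 m^3. 1 gallon_imp = 0.00454609 m^3, so 3.5745317e-05 m^3 = 3.5745317e-05 / 0.00454609 = 0.0078628705 gallon_imp ≈ 0.007863 gallon_imp (4 s.f.).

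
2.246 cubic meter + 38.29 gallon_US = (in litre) 2391. Check: 2.246 cubic meter = 2.246 m^3. 1 gallon_US = 0.0037854118 m^3, so 38.29 gallon_US = 38.29 * 0.0037854118 = 0.14494342 m^3. Sum: 2.246 + 0.14494342 = 2.3909434 m^3. 1 litre = 0.001 m^3, so 2.3909434 m^3 = 2.3909434 / 0.001 = 2390.9434 litre ≈ 2391 litre (4 s.f.).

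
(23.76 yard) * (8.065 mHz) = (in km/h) 0.6308. Check: 1 yard = 0.9144 m, so 23.76 yard = 23.76 * 0.9144 = 21.726144 m. 1 mHz = 0.001 Hz, so 8.065 mHz = 8.065 * 0.001 = 0.008065 Hz. Combine: 21.726144 m * 0.008065 Hz = 0.17522135 m/s. 1 km/h = 0.27777778 m/s, so 0.17522135 m/s = 0.17522135 / 0.27777778 = 0.63079686 km/h ≈ 0.6308 km/h (4 s.f.).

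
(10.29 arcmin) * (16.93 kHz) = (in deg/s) 1 arcmin = 0.00029088821 rad, so 10.29 arcmin = 10.29 * 0.00029088821 = 0.0029932397 rad. 1 kHz = 1000 Hz, so 16.93 kHz = 16.93 * 1000 = 16930 Hz. Combine: 0.0029932397 rad * 16930 Hz = 50.675548 rad/s. 1 deg/s = 0.017453293 rad/s, so 50.675548 rad/s = 50.675548 / 0.017453293 = 2903.495 deg/s ≈ 2903 deg/s (4 s.f.). Final answer: 2903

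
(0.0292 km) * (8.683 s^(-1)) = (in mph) 567.2. Check: 1 km = 1000 m, so 0.0292 km = 0.0292 * 1000 = 29.2 m. 8.683 s^(-1) = 8.683 Hz. Combine: 29.2 m * 8.683 Hz = 253.5436 m/s. 1 mph = 0.44704 m/s, so 253.5436 m/s = 253.5436 / 0.44704 = 567.16088 mph ≈ 567.2 mph (4 s.f.).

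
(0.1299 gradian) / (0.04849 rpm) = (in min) 1 gradian = 0.015707963 rad, so 0.1299 gradian = 0.1299 * 0.015707963 = 0.0020404644 rad. 1 rpm = 0.10471976 rad/s, so 0.04849 rpm = 0.04849 * 0.10471976 = 0.0050778609 rad/s. Combine: 0.0020404644 rad / 0.0050778609 rad/s = 0.40183543 s. 1 min = 60 s, so 0.40183543 s = 0.40183543 / 60 = 0.0066972572 min ≈ 0.006697 min (4 s.f.). Final answer: 0.006697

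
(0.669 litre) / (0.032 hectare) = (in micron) 2.091. Check: 1 litre = 0.001 m^3, so 0.669 litre = 0.669 * 0.001 = 0.000669 m^3. 1 hectare = 10000 m^2, so 0.032 hectare = 0.032 * 10000 = 320 m^2. Combine: 0.000669 m^3 / 320 m^2 = 2.090625e-06 m. 1 micron = 1e-06 m, so 2.090625e-06 m = 2.090625e-06 / 1e-06 = 2.090625 micron ≈ 2.091 micron (4 s.f.).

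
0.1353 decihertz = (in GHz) 1 decihertz = 0.1 Hz, so 0.1353 decihertz = 0.1353 * 0.1 = 0.01353 Hz. 1 GHz = 1e+09 Hz, so 0.01353 Hz = 0.01353 / 1e+09 = 1.353e-11 GHz. Final answer: 1.353e-11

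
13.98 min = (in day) 1 min = 60 s, so 13.98 min = 13.98 * 60 = 838.8 s. 1 day = 86400 s, so 838.8 s = 838.8 / 86400 = 0.0097083333 day ≈ 0.009708 day (4 s.f.). Final answer: 0.009708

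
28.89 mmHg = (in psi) 0.5586. Check: 1 mmHg = 133.32237 Pa, so 28.89 mmHg = 28.89 * 133.32237 = 3851.6832 Pa. 1 psi = 6894.7573 Pa, so 3851.6832 Pa = 3851.6832 / 6894.7573 = 0.55863942 psi ≈ 0.5586 psi (4 s.f.).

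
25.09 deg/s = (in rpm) 4.182. Check: 1 deg/s = 0.017453293 rad/s, so 25.09 deg/s = 25.09 * 0.017453293 = 0.43790311 rad/s. 1 rpm = 0.10471976 rad/s, so 0.43790311 rad/s = 0.43790311 / 0.10471976 = 4.1816667 rpm ≈ 4.182 rpm (4 s.f.).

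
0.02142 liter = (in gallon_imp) 1 liter = 0.001 m^3, so 0.02142 liter = 0.02142 * 0.001 = 2.142e-05 m^3. 1 gallon_imp = 0.00454609 m^3, so 2.142e-05 m^3 = 2.142e-05 / 0.00454609 = 0.0047117413 gallon_imp ≈ 0.004712 gallon_imp (4 s.f.). Final answer: 0.004712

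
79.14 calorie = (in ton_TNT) 1 calorie = 4.184 J, so 79.14 calorie = 79.14 * 4.184 = 331.12176 J. 1 ton_TNT = 4.184e+09 J, so 331.12176 J = 331.12176 / 4.184e+09 = 7.914e-08 ton_TNT. Final answer: 7.914e-08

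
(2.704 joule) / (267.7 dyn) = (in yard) 2.704 joule = 2.704 J. 1 dyn = 1e-05 N, so 267.7 dyn = 267.7 * 1e-05 = 0.002677 N. Combine: 2.704 J / 0.002677 N = 1010.0859 m. 1 yard = 0.9144 m, so 1010.0859 m = 1010.0859 / 0.9144 = 1104.6434 yard ≈ 1105 yard (4 s.f.). Final answer: 1105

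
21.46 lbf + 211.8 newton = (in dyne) 3.073e+07. Check: 1 lbf = 4.4482216 N, so 21.46 lbf = 21.46 * 4.4482216 = 95.458836 N. 211.8 newton = 211.8 N. Sum: 95.458836 + 211.8 = 307.25884 N. 1 dyne = 1e-05 N, so 307.25884 N = 307.25884 / 1e-05 = 30725884 dyne ≈ 3.073e+07 dyne (4 s.f.).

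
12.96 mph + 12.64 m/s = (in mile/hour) 41.23. Check: 1 mph = 0.44704 m/s, so 12.96 mph = 12.96 * 0.44704 = 5.7936384 m/s. 12.64 m/s is already in m/s. Sum: 5.7936384 + 12.64 = 18.433638 m/s. 1 mile/hour = 0.44704 m/s, so 18.433638 m/s = 18.433638 / 0.44704 = 41.234875 mile/hour ≈ 41.23 mile/hour (4 s.f.).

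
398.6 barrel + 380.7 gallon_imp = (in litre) 6.51e+04. Check: 1 barrel = 0.15898729 m^3, so 398.6 barrel = 398.6 * 0.15898729 = 63.372336 m^3. 1 gallon_imp = 0.00454609 m^3, so 380.7 gallon_imp = 380.7 * 0.00454609 = 1.7306965 m^3. Sum: 63.372336 + 1.7306965 = 65.103032 m^3. 1 litre = 0.001 m^3, so 65.103032 m^3 = 65.103032 / 0.001 = 65103.032 litre ≈ 6.51e+04 litre (4 s.f.).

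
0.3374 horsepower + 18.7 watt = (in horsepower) 1 horsepower = 745.69987 W, so 0.3374 horsepower = 0.3374 * 745.69987 = 251.59914 W. 18.7 watt = 18.7 W. Sum: 251.59914 + 18.7 = 270.29914 W. 1 horsepower = 745.69987 W, so 270.29914 W = 270.29914 / 745.69987 = 0.36247711 horsepower ≈ 0.3625 horsepower (4 s.f.). Final answer: 0.3625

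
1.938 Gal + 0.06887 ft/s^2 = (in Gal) 1 Gal = 0.01 m/s^2, so 1.938 Gal = 1.938 * 0.01 = 0.01938 m/s^2. 1 ft/s^2 = 0.3048 m/s^2, so 0.06887 ft/s^2 = 0.06887 * 0.3048 = 0.020991576 m/s^2. Sum: 0.01938 + 0.020991576 = 0.040371576 m/s^2. 1 Gal = 0.01 m/s^2, so 0.040371576 m/s^2 = 0.040371576 / 0.01 = 4.0371576 Gal ≈ 4.037 Gal (4 s.f.). Final answer: 4.037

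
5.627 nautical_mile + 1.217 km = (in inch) 1 nautical_mile = 1852 m, so 5.627 nautical_mile = 5.627 * 1852 = 10421.204 m. 1 km = 1000 m, so 1.217 km = 1.217 * 1000 = 1217 m. Sum: 10421.204 + 1217 = 11638.204 m. 1 inch = 0.0254 m, so 11638.204 m = 11638.204 / 0.0254 = 458197.01 inch ≈ 4.582e+05 inch (4 s.f.). Final answer: 4.582e+05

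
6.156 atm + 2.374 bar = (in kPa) 1 atm = 101325 Pa, so 6.156 atm = 6.156 * 101325 = 623756.7 Pa. 1 bar = 100000 Pa, so 2.374 bar = 2.374 * 100000 = 237400 Pa. Sum: 623756.7 + 237400 = 861156.7 Pa. 1 kPa = 1000 Pa, so 861156.7 Pa = 861156.7 / 1000 = 861.1567 kPa ≈ 861.2 kPa (4 s.f.). Final answer: 861.2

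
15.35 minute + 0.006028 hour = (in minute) 1 minute = 60 s, so 15.35 minute = 15.35 * 60 = 921 s. 1 hour = 3600 s, so 0.006028 hour = 0.006028 * 3600 = 21.7008 s. Sum: 921 + 21.7008 = 942.7008 s. 1 minute = 60 s, so 942.7008 s = 942.7008 / 60 = 15.71168 minute ≈ 15.71 minute (4 s.f.). Final answer: 15.71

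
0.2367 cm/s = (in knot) 1 cm/s = 0.01 m/s, so 0.2367 cm/s = 0.2367 * 0.01 = 0.002367 m/s. 1 knot = 0.51444444 m/s, so 0.002367 m/s = 0.002367 / 0.51444444 = 0.0046010799 knot ≈ 0.004601 knot (4 s.f.). Final answer: 0.004601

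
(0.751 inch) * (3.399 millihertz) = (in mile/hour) 0.000145. Check: 1 inch = 0.0254 m, so 0.751 inch = 0.751 * 0.0254 = 0.0190754 m. 1 millihertz = 0.001 Hz, so 3.399 millihertz = 3.399 * 0.001 = 0.003399 Hz. Combine: 0.0190754 m * 0.003399 Hz = 6.4837285e-05 m/s. 1 mile/hour = 0.44704 m/s, so 6.4837285e-05 m/s = 6.4837285e-05 / 0.44704 = 0.00014503687 mile/hour ≈ 0.000145 mile/hour (4 s.f.).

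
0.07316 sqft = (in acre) 1.68e-06. Check: 1 sqft = 0.09290304 m^2, so 0.07316 sqft = 0.07316 * 0.09290304 = 0.0067967864 m^2. 1 acre = 4046.8564 m^2, so 0.0067967864 m^2 = 0.0067967864 / 4046.8564 = 1.6795225e-06 acre ≈ 1.68e-06 acre (4 s.f.).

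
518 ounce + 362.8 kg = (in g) 1 ounce = 0.028349523 kg, so 518 ounce = 518 * 0.028349523 = 14.685053 kg. 362.8 kg is already in kg. Sum: 14.685053 + 362.8 = 377.48505 kg. 1 g = 0.001 kg, so 377.48505 kg = 377.48505 / 0.001 = 377485.05 g ≈ 3.775e+05 g (4 s.f.). Final answer: 3.775e+05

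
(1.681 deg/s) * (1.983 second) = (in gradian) 1 deg/s = 0.017453293 rad/s, so 1.681 deg/s = 1.681 * 0.017453293 = 0.029338985 rad/s. 1.983 second = 1.983 s. Combine: 0.029338985 rad/s * 1.983 s = 0.058179207 rad. 1 gradian = 0.015707963 rad, so 0.058179207 rad = 0.058179207 / 0.015707963 = 3.7038033 gradian ≈ 3.704 gradian (4 s.f.). Final answer: 3.704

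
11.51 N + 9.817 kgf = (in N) 107.8. Check: 11.51 N is already in N. 1 kgf = 9.80665 N, so 9.817 kgf = 9.817 * 9.80665 = 96.271883 N. Sum: 11.51 + 96.271883 = 107.78188 N. Result: 107.78188 N ≈ 107.8 N (4 s.f.).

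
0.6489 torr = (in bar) 1 torr = 133.32237 Pa, so 0.6489 torr = 0.6489 * 133.32237 = 86.512885 Pa. 1 bar = 100000 Pa, so 86.512885 Pa = 86.512885 / 100000 = 0.00086512885 bar ≈ 0.0008651 bar (4 s.f.). Final answer: 0.0008651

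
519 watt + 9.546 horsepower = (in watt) 519 watt = 519 W. 1 horsepower = 745.69987 W, so 9.546 horsepower = 9.546 * 745.69987 = 7118.451 W. Sum: 519 + 7118.451 = 7637.451 W. 7637.451 W = 7637.451 watt ≈ 7637 watt (4 s.f.). Final answer: 7637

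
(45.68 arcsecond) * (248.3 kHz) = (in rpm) 1 arcsecond = 4.8481368e-06 rad, so 45.68 arcsecond = 45.68 * 4.8481368e-06 = 0.00022146289 rad. 1 kHz = 1000 Hz, so 248.3 kHz = 248.3 * 1000 = 248300 Hz. Combine: 0.00022146289 rad * 248300 Hz = 54.989235 rad/s. 1 rpm = 0.10471976 rad/s, so 54.989235 rad/s = 54.989235 / 0.10471976 = 525.10852 rpm ≈ 525.1 rpm (4 s.f.). Final answer: 525.1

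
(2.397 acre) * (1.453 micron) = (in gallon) 3.723. Check: 1 acre = 4046.8564 m^2, so 2.397 acre = 2.397 * 4046.8564 = 9700.3148 m^2. 1 micron = 1e-06 m, so 1.453 micron = 1.453 * 1e-06 = 1.453e-06 m. Combine: 9700.3148 m^2 * 1.453e-06 m = 0.014094557 m^3. 1 gallon = 0.0037854118 m^3, so 0.014094557 m^3 = 0.014094557 / 0.0037854118 = 3.7233882 gallon ≈ 3.723 gallon (4 s.f.).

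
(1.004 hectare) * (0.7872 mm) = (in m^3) 1 hectare = 10000 m^2, so 1.004 hectare = 1.004 * 10000 = 10040 m^2. 1 mm = 0.001 m, so 0.7872 mm = 0.7872 * 0.001 = 0.0007872 m. Combine: 10040 m^2 * 0.0007872 m = 7.903488 m^3. Result: 7.903488 m^3 ≈ 7.903 m^3 (4 s.f.). Final answer: 7.903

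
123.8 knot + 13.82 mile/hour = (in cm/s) 6987. Check: 1 knot = 0.51444444 m/s, so 123.8 knot = 123.8 * 0.51444444 = 63.688222 m/s. 1 mile/hour = 0.44704 m/s, so 13.82 mile/hour = 13.82 * 0.44704 = 6.1780928 m/s. Sum: 63.688222 + 6.1780928 = 69.866315 m/s. 1 cm/s = 0.01 m/s, so 69.866315 m/s = 69.866315 / 0.01 = 6986.6315 cm/s ≈ 6987 cm/s (4 s.f.).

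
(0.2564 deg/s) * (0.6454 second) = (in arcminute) 1 deg/s = 0.017453293 rad/s, so 0.2564 deg/s = 0.2564 * 0.017453293 = 0.0044750242 rad/s. 0.6454 second = 0.6454 s. Combine: 0.0044750242 rad/s * 0.6454 s = 0.0028881806 rad. 1 arcminute = 0.00029088821 rad, so 0.0028881806 rad = 0.0028881806 / 0.00029088821 = 9.9288336 arcminute ≈ 9.929 arcminute (4 s.f.). Final answer: 9.929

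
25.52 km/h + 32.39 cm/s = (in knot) 14.41. Check: 1 km/h = 0.27777778 m/s, so 25.52 km/h = 25.52 * 0.27777778 = 7.0888889 m/s. 1 cm/s = 0.01 m/s, so 32.39 cm/s = 32.39 * 0.01 = 0.3239 m/s. Sum: 7.0888889 + 0.3239 = 7.4127889 m/s. 1 knot = 0.51444444 m/s, so 7.4127889 m/s = 7.4127889 / 0.51444444 = 14.409309 knot ≈ 14.41 knot (4 s.f.).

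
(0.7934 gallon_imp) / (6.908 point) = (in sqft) 1 gallon_imp = 0.00454609 m^3, so 0.7934 gallon_imp = 0.7934 * 0.00454609 = 0.0036068678 m^3. 1 point = 0.00035277778 m, so 6.908 point = 6.908 * 0.00035277778 = 0.0024369889 m. Combine: 0.0036068678 m^3 / 0.0024369889 m = 1.480051 m^2. 1 sqft = 0.09290304 m^2, so 1.480051 m^2 = 1.480051 / 0.09290304 = 15.931136 sqft ≈ 15.93 sqft (4 s.f.). Final answer: 15.93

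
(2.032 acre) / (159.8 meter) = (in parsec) 1 acre = 4046.8564 m^2, so 2.032 acre = 2.032 * 4046.8564 = 8223.2123 m^2. 159.8 meter = 159.8 m. Combine: 8223.2123 m^2 / 159.8 m = 51.459401 m. 1 parsec = 3.0856776e+16 m, so 51.459401 m = 51.459401 / 3.0856776e+16 = 1.6676856e-15 parsec ≈ 1.668e-15 parsec (4 s.f.). Final answer: 1.668e-15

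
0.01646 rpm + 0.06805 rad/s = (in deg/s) 1 rpm = 0.10471976 rad/s, so 0.01646 rpm = 0.01646 * 0.10471976 = 0.0017236872 rad/s. 0.06805 rad/s is already in rad/s. Sum: 0.0017236872 + 0.06805 = 0.069773687 rad/s. 1 deg/s = 0.017453293 rad/s, so 0.069773687 rad/s = 0.069773687 / 0.017453293 = 3.9977378 deg/s ≈ 3.998 deg/s (4 s.f.). Final answer: 3.998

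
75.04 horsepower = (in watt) 1 horsepower = 745.69987 W, so 75.04 horsepower = 75.04 * 745.69987 = 55957.318 W. 55957.318 W = 55957.318 watt ≈ 5.596e+04 watt (4 s.f.). Final answer: 5.596e+04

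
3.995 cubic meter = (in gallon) 1055. Check: 3.995 cubic meter = 3.995 m^3. 1 gallon = 0.0037854118 m^3, so 3.995 m^3 = 3.995 / 0.0037854118 = 1055.3673 gallon ≈ 1055 gallon (4 s.f.).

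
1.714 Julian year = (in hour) 1.502e+04. Check: 1 Julian year = 31557600 s, so 1.714 Julian year = 1.714 * 31557600 = 54089726 s. 1 hour = 3600 s, so 54089726 s = 54089726 / 3600 = 15024.924 hour ≈ 1.502e+04 hour (4 s.f.).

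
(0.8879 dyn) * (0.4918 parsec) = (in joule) 1.347e+11. Check: 1 dyn = 1e-05 N, so 0.8879 dyn = 0.8879 * 1e-05 = 8.879e-06 N. 1 parsec = 3.0856776e+16 m, so 0.4918 parsec = 0.4918 * 3.0856776e+16 = 1.5175362e+16 m. Combine: 8.879e-06 N * 1.5175362e+16 m = 1.3474204e+11 J. 1.3474204e+11 J = 1.3474204e+11 joule ≈ 1.347e+11 joule (4 s.f.).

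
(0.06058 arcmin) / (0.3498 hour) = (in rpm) 1 arcmin = 0.00029088821 rad, so 0.06058 arcmin = 0.06058 * 0.00029088821 = 1.7622008e-05 rad. 1 hour = 3600 s, so 0.3498 hour = 0.3498 * 3600 = 1259.28 s. Combine: 1.7622008e-05 rad / 1259.28 s = 1.3993717e-08 rad/s. 1 rpm = 0.10471976 rad/s, so 1.3993717e-08 rad/s = 1.3993717e-08 / 0.10471976 = 1.3363015e-07 rpm ≈ 1.336e-07 rpm (4 s.f.). Final answer: 1.336e-07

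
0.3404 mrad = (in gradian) 0.02167. Check: 1 mrad = 0.001 rad, so 0.3404 mrad = 0.3404 * 0.001 = 0.0003404 rad. 1 gradian = 0.015707963 rad, so 0.0003404 rad = 0.0003404 / 0.015707963 = 0.021670537 gradian ≈ 0.02167 gradian (4 s.f.).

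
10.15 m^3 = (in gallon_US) 2681. Check: 1 gallon_US = 0.0037854118 m^3, so 10.15 m^3 = 10.15 / 0.0037854118 = 2681.3463 gallon_US ≈ 2681 gallon_US (4 s.f.).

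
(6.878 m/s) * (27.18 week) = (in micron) 1.131e+14. Check: 6.878 m/s is already in m/s. 1 week = 604800 s, so 27.18 week = 27.18 * 604800 = 16438464 s. Combine: 6.878 m/s * 16438464 s = 1.1306376e+08 m. 1 micron = 1e-06 m, so 1.1306376e+08 m = 1.1306376e+08 / 1e-06 = 1.1306376e+14 micron ≈ 1.131e+14 micron (4 s.f.).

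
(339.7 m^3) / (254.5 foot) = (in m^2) 4.379. Check: 339.7 m^3 is already in m^3. 1 foot = 0.3048 m, so 254.5 foot = 254.5 * 0.3048 = 77.5716 m. Combine: 339.7 m^3 / 77.5716 m = 4.37918 m^2. Result: 4.37918 m^2 ≈ 4.379 m^2 (4 s.f.).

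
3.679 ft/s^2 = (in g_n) 0.1143. Check: 1 ft/s^2 = 0.3048 m/s^2, so 3.679 ft/s^2 = 3.679 * 0.3048 = 1.1213592 m/s^2. 1 g_n = 9.80665 m/s^2, so 1.1213592 m/s^2 = 1.1213592 / 9.80665 = 0.11434682 g_n ≈ 0.1143 g_n (4 s.f.).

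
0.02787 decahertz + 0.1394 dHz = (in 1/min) 17.56. Check: 1 decahertz = 10 Hz, so 0.02787 decahertz = 0.02787 * 10 = 0.2787 Hz. 1 dHz = 0.1 Hz, so 0.1394 dHz = 0.1394 * 0.1 = 0.01394 Hz. Sum: 0.2787 + 0.01394 = 0.29264 Hz. 1 1/min = 0.016666667 Hz, so 0.29264 Hz = 0.29264 / 0.016666667 = 17.5584 1/min ≈ 17.56 1/min (4 s.f.).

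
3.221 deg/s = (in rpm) 1 deg/s = 0.017453293 rad/s, so 3.221 deg/s = 3.221 * 0.017453293 = 0.056217055 rad/s. 1 rpm = 0.10471976 rad/s, so 0.056217055 rad/s = 0.056217055 / 0.10471976 = 0.53683333 rpm ≈ 0.5368 rpm (4 s.f.). Final answer: 0.5368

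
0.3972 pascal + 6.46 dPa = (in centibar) 0.3972 pascal = 0.3972 Pa. 1 dPa = 0.1 Pa, so 6.46 dPa = 6.46 * 0.1 = 0.646 Pa. Sum: 0.3972 + 0.646 = 1.0432 Pa. 1 centibar = 1000 Pa, so 1.0432 Pa = 1.0432 / 1000 = 0.0010432 centibar ≈ 0.001043 centibar (4 s.f.). Final answer: 0.001043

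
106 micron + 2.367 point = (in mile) 1 micron = 1e-06 m, so 106 micron = 106 * 1e-06 = 0.000106 m. 1 point = 0.00035277778 m, so 2.367 point = 2.367 * 0.00035277778 = 0.000835025 m. Sum: 0.000106 + 0.000835025 = 0.000941025 m. 1 mile = 1609.344 m, so 0.000941025 m = 0.000941025 / 1609.344 = 5.8472583e-07 mile ≈ 5.847e-07 mile (4 s.f.). Final answer: 5.847e-07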